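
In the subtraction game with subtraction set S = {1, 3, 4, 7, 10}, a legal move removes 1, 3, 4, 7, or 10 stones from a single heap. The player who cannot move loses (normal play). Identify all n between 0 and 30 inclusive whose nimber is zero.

n :  0  1  2  3  4  5  6  7  8  9 10 11 12 13 14 15 16 17 18 19 20 21 22 23 24 25 26 27 28 29 30
G :  0  1  0  1  2  3  2  3  0  1  4  5  2  0  1  4  3  2  3  0  1  0  1  2  3  2  4  0  1  3  5
P-positions are exactly the n with G(n) = 0.

0, 2, 8, 13, 19, 21, 27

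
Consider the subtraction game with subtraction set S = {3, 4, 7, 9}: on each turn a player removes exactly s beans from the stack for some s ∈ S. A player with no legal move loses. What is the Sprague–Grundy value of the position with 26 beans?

0

G(0) = 0
G(1) = mex{} = 0
G(2) = mex{} = 0
G(3) = mex{0} = 1
G(4) = mex{0,0} = 1
G(5) = mex{0,0} = 1
G(6) = mex{1,0} = 2
G(7) = mex{1,1,0} = 2
G(8) = mex{1,1,0} = 2
G(9) = mex{2,1,0,0} = 3
G(10) = mex{2,2,1,0} = 3
G(11) = mex{2,2,1,0} = 3
G(12) = mex{3,2,1,1} = 0
G(13) = mex{3,3,2,1} = 0
G(14) = mex{3,3,2,1} = 0
G(15) = mex{0,3,2,2} = 1
G(16) = mex{0,0,3,2} = 1
G(17) = mex{0,0,3,2} = 1
G(18) = mex{1,0,3,3} = 2
G(19) = mex{1,1,0,3} = 2
G(20) = mex{1,1,0,3} = 2
G(21) = mex{2,1,0,0} = 3
G(22) = mex{2,2,1,0} = 3
G(23) = mex{2,2,1,0} = 3
G(24) = mex{3,2,1,1} = 0
G(25) = mex{3,3,2,1} = 0
G(26) = mex{3,3,2,1} = 0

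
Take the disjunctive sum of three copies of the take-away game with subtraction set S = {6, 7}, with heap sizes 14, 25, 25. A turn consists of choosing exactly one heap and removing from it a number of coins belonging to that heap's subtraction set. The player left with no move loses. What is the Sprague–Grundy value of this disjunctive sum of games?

0

All heaps use S = {6, 7}:
n :  0  1  2  3  4  5  6  7  8  9 10 11 12 13 14 15 16 17 18 19 20 21 22 23 24 25
G :  0  0  0  0  0  0  1  1  1  1  1  1  2  0  0  0  0  0  0  1  1  1  1  1  1  2
Heap A: G(14) = 0.
Heap B: G(25) = 2.
Heap C: G(25) = 2.
Combined Grundy value = 0 ⊕ 2 ⊕ 2 = 0.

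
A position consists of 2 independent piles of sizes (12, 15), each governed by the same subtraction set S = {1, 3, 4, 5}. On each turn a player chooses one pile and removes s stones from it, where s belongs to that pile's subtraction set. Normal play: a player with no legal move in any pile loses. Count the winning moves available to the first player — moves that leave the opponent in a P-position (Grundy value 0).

3

All piles use S = {1, 3, 4, 5}:
G(0) = 0
G(1) = mex{0} = 1
G(2) = mex{1} = 0
G(3) = mex{0,0} = 1
G(4) = mex{1,1,0} = 2
G(5) = mex{2,0,1,0} = 3
G(6) = mex{3,1,0,1} = 2
G(7) = mex{2,2,1,0} = 3
G(8) = mex{3,3,2,1} = 0
G(9) = mex{0,2,3,2} = 1
G(10) = mex{1,3,2,3} = 0
G(11) = mex{0,0,3,2} = 1
G(12) = mex{1,1,0,3} = 2
G(13) = mex{2,0,1,0} = 3
G(14) = mex{3,1,0,1} = 2
G(15) = mex{2,2,1,0} = 3
Pile A: G(12) = 2.
Pile B: G(15) = 3.
Combined Grundy value = 2 ⊕ 3 = 1.
A winning move leaves total XOR = 0, i.e. changes one component's Grundy value g to g ⊕ X where X is the current total.
Pile A: need g' = 2⊕1 = 3. Options: 12−1→G=1, 12−3→G=1, 12−4→G=0, 12−5→G=3. Hits: 1.
Pile B: need g' = 3⊕1 = 2. Options: 15−1→G=2, 15−3→G=2, 15−4→G=1, 15−5→G=0. Hits: 2.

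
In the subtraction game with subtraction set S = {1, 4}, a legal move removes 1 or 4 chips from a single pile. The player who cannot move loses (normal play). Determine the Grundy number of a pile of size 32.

0

G(0) = 0
G(1) = mex{0} = 1
G(2) = mex{1} = 0
G(3) = mex{0} = 1
G(4) = mex{1,0} = 2
G(5) = mex{2,1} = 0
G(6) = mex{0,0} = 1
G(7) = mex{1,1} = 0
G(8) = mex{0,2} = 1
G(9) = mex{1,0} = 2
G(10) = mex{2,1} = 0
G(11) = mex{0,0} = 1
G(12) = mex{1,1} = 0
G(13) = mex{0,2} = 1
G(14) = mex{1,0} = 2
G(15) = mex{2,1} = 0
G(16) = mex{0,0} = 1
G(17) = mex{1,1} = 0
G(18) = mex{0,2} = 1
G(19) = mex{1,0} = 2
G(20) = mex{2,1} = 0
G(21) = mex{0,0} = 1
G(22) = mex{1,1} = 0
G(23) = mex{0,2} = 1
G(24) = mex{1,0} = 2
G(25) = mex{2,1} = 0
G(26) = mex{0,0} = 1
G(27) = mex{1,1} = 0
G(28) = mex{0,2} = 1
G(29) = mex{1,0} = 2
G(30) = mex{2,1} = 0
G(31) = mex{0,0} = 1
G(32) = mex{1,1} = 0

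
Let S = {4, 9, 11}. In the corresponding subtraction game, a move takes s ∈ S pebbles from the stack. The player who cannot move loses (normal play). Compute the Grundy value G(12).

G(0) = 0
G(1) = mex{} = 0
G(2) = mex{} = 0
G(3) = mex{} = 0
G(4) = mex{0} = 1
G(5) = mex{0} = 1
G(6) = mex{0} = 1
G(7) = mex{0} = 1
G(8) = mex{1} = 0
G(9) = mex{1,0} = 2
G(10) = mex{1,0} = 2
G(11) = mex{1,0,0} = 2
G(12) = mex{0,0,0} = 1

1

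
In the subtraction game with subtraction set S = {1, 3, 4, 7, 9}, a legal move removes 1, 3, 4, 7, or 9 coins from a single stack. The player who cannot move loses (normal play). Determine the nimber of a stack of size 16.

0

G(0) = 0
G(1) = mex{0} = 1
G(2) = mex{1} = 0
G(3) = mex{0,0} = 1
G(4) = mex{1,1,0} = 2
G(5) = mex{2,0,1} = 3
G(6) = mex{3,1,0} = 2
G(7) = mex{2,2,1,0} = 3
G(8) = mex{3,3,2,1} = 0
G(9) = mex{0,2,3,0,0} = 1
G(10) = mex{1,3,2,1,1} = 0
G(11) = mex{0,0,3,2,0} = 1
G(12) = mex{1,1,0,3,1} = 2
G(13) = mex{2,0,1,2,2} = 3
G(14) = mex{3,1,0,3,3} = 2
G(15) = mex{2,2,1,0,2} = 3
G(16) = mex{3,3,2,1,3} = 0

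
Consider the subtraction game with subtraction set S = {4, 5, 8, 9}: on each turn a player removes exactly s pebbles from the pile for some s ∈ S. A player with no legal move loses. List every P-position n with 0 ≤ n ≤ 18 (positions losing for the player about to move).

n :  0  1  2  3  4  5  6  7  8  9 10 11 12 13 14 15 16 17 18
G :  0  0  0  0  1  1  1  1  2  2  2  2  3  0  0  0  0  1  1
P-positions are exactly the n with G(n) = 0.

0, 1, 2, 3, 13, 14, 15, 16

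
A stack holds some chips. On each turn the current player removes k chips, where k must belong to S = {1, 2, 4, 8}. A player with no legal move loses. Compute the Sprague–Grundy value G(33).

0

G(0) = 0
G(1) = mex{0} = 1
G(2) = mex{1,0} = 2
G(3) = mex{2,1} = 0
G(4) = mex{0,2,0} = 1
G(5) = mex{1,0,1} = 2
G(6) = mex{2,1,2} = 0
G(7) = mex{0,2,0} = 1
G(8) = mex{1,0,1,0} = 2
G(9) = mex{2,1,2,1} = 0
G(10) = mex{0,2,0,2} = 1
G(11) = mex{1,0,1,0} = 2
G(12) = mex{2,1,2,1} = 0
G(13) = mex{0,2,0,2} = 1
G(14) = mex{1,0,1,0} = 2
G(15) = mex{2,1,2,1} = 0
G(16) = mex{0,2,0,2} = 1
G(17) = mex{1,0,1,0} = 2
G(18) = mex{2,1,2,1} = 0
G(19) = mex{0,2,0,2} = 1
G(20) = mex{1,0,1,0} = 2
G(21) = mex{2,1,2,1} = 0
G(22) = mex{0,2,0,2} = 1
G(23) = mex{1,0,1,0} = 2
G(24) = mex{2,1,2,1} = 0
G(25) = mex{0,2,0,2} = 1
G(26) = mex{1,0,1,0} = 2
G(27) = mex{2,1,2,1} = 0
G(28) = mex{0,2,0,2} = 1
G(29) = mex{1,0,1,0} = 2
G(30) = mex{2,1,2,1} = 0
G(31) = mex{0,2,0,2} = 1
G(32) = mex{1,0,1,0} = 2
G(33) = mex{2,1,2,1} = 0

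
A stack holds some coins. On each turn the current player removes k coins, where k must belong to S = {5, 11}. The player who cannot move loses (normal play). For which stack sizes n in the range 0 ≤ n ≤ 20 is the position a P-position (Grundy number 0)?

n :  0  1  2  3  4  5  6  7  8  9 10 11 12 13 14 15 16 17 18 19 20
G :  0  0  0  0  0  1  1  1  1  1  0  2  2  2  2  1  0  0  0  0  0
P-positions are exactly the n with G(n) = 0.

0, 1, 2, 3, 4, 10, 16, 17, 18, 19, 20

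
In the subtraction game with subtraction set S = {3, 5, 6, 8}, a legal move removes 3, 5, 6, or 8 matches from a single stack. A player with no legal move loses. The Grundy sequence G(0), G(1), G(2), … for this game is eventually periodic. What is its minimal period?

G(0) = 0
G(1) = mex{} = 0
G(2) = mex{} = 0
G(3) = mex{0} = 1
G(4) = mex{0} = 1
G(5) = mex{0,0} = 1
G(6) = mex{1,0,0} = 2
G(7) = mex{1,0,0} = 2
G(8) = mex{1,1,0,0} = 2
G(9) = mex{2,1,1,0} = 3
G(10) = mex{2,1,1,0} = 3
G(11) = mex{2,2,1,1} = 0
G(12) = mex{3,2,2,1} = 0
G(13) = mex{3,2,2,1} = 0
G(14) = mex{0,3,2,2} = 1
G(15) = mex{0,3,3,2} = 1
G(16) = mex{0,0,3,2} = 1
G(17) = mex{1,0,0,3} = 2
G(18) = mex{1,0,0,3} = 2
G(19) = mex{1,1,0,0} = 2
G(20) = mex{2,1,1,0} = 3
G(21) = mex{2,1,1,0} = 3
G(22) = mex{2,2,1,1} = 0
G(23) = mex{3,2,2,1} = 0
G(n+11) = G(n) holds for n = 0,…,7 (a full window of length max(S) = 8), so the sequence is purely periodic with period 11.

11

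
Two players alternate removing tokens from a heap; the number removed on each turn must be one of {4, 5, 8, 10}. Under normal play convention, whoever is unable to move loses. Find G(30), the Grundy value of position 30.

0

n :  0  1  2  3  4  5  6  7  8  9 10 11 12 13 14 15 16 17 18 19 20 21 22 23 24 25 26 27 28 29 30
G :  0  0  0  0  1  1  1  1  2  2  2  2  3  3  0  0  0  0  1  1  1  1  2  2  2  2  3  3  0  0  0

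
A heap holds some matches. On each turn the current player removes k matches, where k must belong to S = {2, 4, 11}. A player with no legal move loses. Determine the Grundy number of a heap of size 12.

n :  0  1  2  3  4  5  6  7  8  9 10 11 12
G :  0  0  1  1  2  2  0  0  1  1  2  2  3

3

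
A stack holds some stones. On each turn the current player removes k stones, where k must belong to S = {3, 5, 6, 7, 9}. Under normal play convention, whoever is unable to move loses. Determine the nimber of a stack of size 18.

2

G(0) = 0
G(1) = mex{} = 0
G(2) = mex{} = 0
G(3) = mex{0} = 1
G(4) = mex{0} = 1
G(5) = mex{0,0} = 1
G(6) = mex{1,0,0} = 2
G(7) = mex{1,0,0,0} = 2
G(8) = mex{1,1,0,0} = 2
G(9) = mex{2,1,1,0,0} = 3
G(10) = mex{2,1,1,1,0} = 3
G(11) = mex{2,2,1,1,0} = 3
G(12) = mex{3,2,2,1,1} = 0
G(13) = mex{3,2,2,2,1} = 0
G(14) = mex{3,3,2,2,1} = 0
G(15) = mex{0,3,3,2,2} = 1
G(16) = mex{0,3,3,3,2} = 1
G(17) = mex{0,0,3,3,2} = 1
G(18) = mex{1,0,0,3,3} = 2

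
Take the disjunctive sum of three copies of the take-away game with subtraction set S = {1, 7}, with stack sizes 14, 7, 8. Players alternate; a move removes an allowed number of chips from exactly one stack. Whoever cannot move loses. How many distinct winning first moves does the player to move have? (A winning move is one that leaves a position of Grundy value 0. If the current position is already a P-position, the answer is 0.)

6

All stacks use S = {1, 7}:
n :  0  1  2  3  4  5  6  7  8  9 10 11 12 13 14
G :  0  1  0  1  0  1  0  1  0  1  0  1  0  1  0
Stack A: G(14) = 0.
Stack B: G(7) = 1.
Stack C: G(8) = 0.
Combined Grundy value = 0 ⊕ 1 ⊕ 0 = 1.
A winning move leaves total XOR = 0, i.e. changes one component's Grundy value g to g ⊕ X where X is the current total.
Stack A: need g' = 0⊕1 = 1. Options: 14−1→G=1, 14−7→G=1. Hits: 2.
Stack B: need g' = 1⊕1 = 0. Options: 7−1→G=0, 7−7→G=0. Hits: 2.
Stack C: need g' = 0⊕1 = 1. Options: 8−1→G=1, 8−7→G=1. Hits: 2.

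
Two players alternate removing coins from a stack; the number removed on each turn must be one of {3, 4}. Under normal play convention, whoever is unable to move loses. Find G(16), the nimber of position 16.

n :  0  1  2  3  4  5  6  7  8  9 10 11 12 13 14 15 16
G :  0  0  0  1  1  1  2  0  0  0  1  1  1  2  0  0  0

0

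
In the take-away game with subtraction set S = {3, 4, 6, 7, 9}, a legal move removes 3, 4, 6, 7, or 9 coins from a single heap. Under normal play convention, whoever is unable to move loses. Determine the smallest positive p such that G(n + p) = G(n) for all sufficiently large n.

12

G(0) = 0
G(1) = mex{} = 0
G(2) = mex{} = 0
G(3) = mex{0} = 1
G(4) = mex{0,0} = 1
G(5) = mex{0,0} = 1
G(6) = mex{1,0,0} = 2
G(7) = mex{1,1,0,0} = 2
G(8) = mex{1,1,0,0} = 2
G(9) = mex{2,1,1,0,0} = 3
G(10) = mex{2,2,1,1,0} = 3
G(11) = mex{2,2,1,1,0} = 3
G(12) = mex{3,2,2,1,1} = 0
G(13) = mex{3,3,2,2,1} = 0
G(14) = mex{3,3,2,2,1} = 0
G(15) = mex{0,3,3,2,2} = 1
G(16) = mex{0,0,3,3,2} = 1
G(17) = mex{0,0,3,3,2} = 1
G(18) = mex{1,0,0,3,3} = 2
G(19) = mex{1,1,0,0,3} = 2
G(20) = mex{1,1,0,0,3} = 2
G(21) = mex{2,1,1,0,0} = 3
G(22) = mex{2,2,1,1,0} = 3
G(23) = mex{2,2,1,1,0} = 3
G(24) = mex{3,2,2,1,1} = 0
G(25) = mex{3,3,2,2,1} = 0
G(n+12) = G(n) holds for n = 0,…,8 (a full window of length max(S) = 9), so the sequence is purely periodic with period 12.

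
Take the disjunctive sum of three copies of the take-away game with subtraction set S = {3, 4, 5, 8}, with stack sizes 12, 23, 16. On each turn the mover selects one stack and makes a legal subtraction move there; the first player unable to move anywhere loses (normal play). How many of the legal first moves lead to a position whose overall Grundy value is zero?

All stacks use S = {3, 4, 5, 8}:
n :  0  1  2  3  4  5  6  7  8  9 10 11 12 13 14 15 16 17 18 19 20 21 22 23
G :  0  0  0  1  1  1  2  2  2  3  3  0  0  0  1  1  1  2  2  2  3  3  0  0
Stack A: G(12) = 0.
Stack B: G(23) = 0.
Stack C: G(16) = 1.
Combined Grundy value = 0 ⊕ 0 ⊕ 1 = 1.
A winning move leaves total XOR = 0, i.e. changes one component's Grundy value g to g ⊕ X where X is the current total.
Stack A: need g' = 0⊕1 = 1. Options: 12−3→G=3, 12−4→G=2, 12−5→G=2, 12−8→G=1. Hits: 1.
Stack B: need g' = 0⊕1 = 1. Options: 23−3→G=3, 23−4→G=2, 23−5→G=2, 23−8→G=1. Hits: 1.
Stack C: need g' = 1⊕1 = 0. Options: 16−3→G=0, 16−4→G=0, 16−5→G=0, 16−8→G=2. Hits: 3.

5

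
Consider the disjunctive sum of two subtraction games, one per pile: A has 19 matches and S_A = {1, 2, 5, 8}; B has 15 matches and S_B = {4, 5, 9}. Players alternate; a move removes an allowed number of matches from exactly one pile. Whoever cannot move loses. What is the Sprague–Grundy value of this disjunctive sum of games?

1

Pile A, S = {1, 2, 5, 8}:
n :  0  1  2  3  4  5  6  7  8  9 10 11 12 13 14 15 16 17 18 19
G :  0  1  2  0  1  2  0  1  2  0  1  2  0  1  2  0  1  2  0  1
G_A(19) = 1.
Pile B, S = {4, 5, 9}:
n :  0  1  2  3  4  5  6  7  8  9 10 11 12 13 14 15
G :  0  0  0  0  1  1  1  1  2  2  2  2  3  0  0  0
G_B(15) = 0.
Combined Grundy value = 1 ⊕ 0 = 1.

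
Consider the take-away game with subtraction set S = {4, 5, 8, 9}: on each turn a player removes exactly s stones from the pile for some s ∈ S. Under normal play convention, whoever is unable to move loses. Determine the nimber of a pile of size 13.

0

G(0) = 0
G(1) = mex{} = 0
G(2) = mex{} = 0
G(3) = mex{} = 0
G(4) = mex{0} = 1
G(5) = mex{0,0} = 1
G(6) = mex{0,0} = 1
G(7) = mex{0,0} = 1
G(8) = mex{1,0,0} = 2
G(9) = mex{1,1,0,0} = 2
G(10) = mex{1,1,0,0} = 2
G(11) = mex{1,1,0,0} = 2
G(12) = mex{2,1,1,0} = 3
G(13) = mex{2,2,1,1} = 0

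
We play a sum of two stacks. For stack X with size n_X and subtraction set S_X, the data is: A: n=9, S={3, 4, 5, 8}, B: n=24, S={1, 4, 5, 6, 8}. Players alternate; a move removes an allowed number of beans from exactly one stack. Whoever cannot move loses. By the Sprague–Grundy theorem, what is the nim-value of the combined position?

1

Stack A, S = {3, 4, 5, 8}:
G(0) = 0
G(1) = mex{} = 0
G(2) = mex{} = 0
G(3) = mex{0} = 1
G(4) = mex{0,0} = 1
G(5) = mex{0,0,0} = 1
G(6) = mex{1,0,0} = 2
G(7) = mex{1,1,0} = 2
G(8) = mex{1,1,1,0} = 2
G(9) = mex{2,1,1,0} = 3
G_A(9) = 3.
Stack B, S = {1, 4, 5, 6, 8}:
G(0) = 0
G(1) = mex{0} = 1
G(2) = mex{1} = 0
G(3) = mex{0} = 1
G(4) = mex{1,0} = 2
G(5) = mex{2,1,0} = 3
G(6) = mex{3,0,1,0} = 2
G(7) = mex{2,1,0,1} = 3
G(8) = mex{3,2,1,0,0} = 4
G(9) = mex{4,3,2,1,1} = 0
G(10) = mex{0,2,3,2,0} = 1
G(11) = mex{1,3,2,3,1} = 0
G(12) = mex{0,4,3,2,2} = 1
G(13) = mex{1,0,4,3,3} = 2
G(14) = mex{2,1,0,4,2} = 3
G(15) = mex{3,0,1,0,3} = 2
G(16) = mex{2,1,0,1,4} = 3
G(17) = mex{3,2,1,0,0} = 4
G(18) = mex{4,3,2,1,1} = 0
G(19) = mex{0,2,3,2,0} = 1
G(20) = mex{1,3,2,3,1} = 0
G(21) = mex{0,4,3,2,2} = 1
G(22) = mex{1,0,4,3,3} = 2
G(23) = mex{2,1,0,4,2} = 3
G(24) = mex{3,0,1,0,3} = 2
G_B(24) = 2.
Combined Grundy value = 3 ⊕ 2 = 1.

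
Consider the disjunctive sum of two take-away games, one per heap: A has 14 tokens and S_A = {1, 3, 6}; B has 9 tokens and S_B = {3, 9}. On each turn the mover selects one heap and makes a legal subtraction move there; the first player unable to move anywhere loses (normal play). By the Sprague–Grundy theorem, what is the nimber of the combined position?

0

Heap A, S = {1, 3, 6}:
G(0) = 0
G(1) = mex{0} = 1
G(2) = mex{1} = 0
G(3) = mex{0,0} = 1
G(4) = mex{1,1} = 0
G(5) = mex{0,0} = 1
G(6) = mex{1,1,0} = 2
G(7) = mex{2,0,1} = 3
G(8) = mex{3,1,0} = 2
G(9) = mex{2,2,1} = 0
G(10) = mex{0,3,0} = 1
G(11) = mex{1,2,1} = 0
G(12) = mex{0,0,2} = 1
G(13) = mex{1,1,3} = 0
G(14) = mex{0,0,2} = 1
G_A(14) = 1.
Heap B, S = {3, 9}:
G(0) = 0
G(1) = mex{} = 0
G(2) = mex{} = 0
G(3) = mex{0} = 1
G(4) = mex{0} = 1
G(5) = mex{0} = 1
G(6) = mex{1} = 0
G(7) = mex{1} = 0
G(8) = mex{1} = 0
G(9) = mex{0,0} = 1
G_B(9) = 1.
Combined Grundy value = 1 ⊕ 1 = 0.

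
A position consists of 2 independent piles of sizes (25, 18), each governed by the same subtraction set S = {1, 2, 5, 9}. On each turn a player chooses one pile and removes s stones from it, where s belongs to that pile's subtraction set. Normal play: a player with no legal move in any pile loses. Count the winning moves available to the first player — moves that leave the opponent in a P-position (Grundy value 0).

All piles use S = {1, 2, 5, 9}:
n :  0  1  2  3  4  5  6  7  8  9 10 11 12 13 14 15 16 17 18 19 20 21 22 23 24 25
G :  0  1  2  0  1  2  0  1  2  3  0  1  2  0  1  2  0  1  2  3  0  1  2  0  1  2
Pile A: G(25) = 2.
Pile B: G(18) = 2.
Combined Grundy value = 2 ⊕ 2 = 0.
A winning move leaves total XOR = 0, i.e. changes one component's Grundy value g to g ⊕ X where X is the current total.
Pile A: target g' = 2⊕0 = 2, but every legal move changes the Grundy value (mex property), so 0 moves.
Pile B: target g' = 2⊕0 = 2, but every legal move changes the Grundy value (mex property), so 0 moves.

0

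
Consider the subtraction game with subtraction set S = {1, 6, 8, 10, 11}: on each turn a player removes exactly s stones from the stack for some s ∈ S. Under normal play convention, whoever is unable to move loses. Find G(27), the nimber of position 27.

n :  0  1  2  3  4  5  6  7  8  9 10 11 12 13 14 15 16 17 18 19 20 21 22 23 24 25 26 27
G :  0  1  0  1  0  1  2  0  1  0  1  2  3  2  3  2  0  1  2  3  2  0  1  0  1  0  1  2

2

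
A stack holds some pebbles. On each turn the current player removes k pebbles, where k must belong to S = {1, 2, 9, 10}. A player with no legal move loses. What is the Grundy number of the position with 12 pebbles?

1

n :  0  1  2  3  4  5  6  7  8  9 10 11 12
G :  0  1  2  0  1  2  0  1  2  3  4  0  1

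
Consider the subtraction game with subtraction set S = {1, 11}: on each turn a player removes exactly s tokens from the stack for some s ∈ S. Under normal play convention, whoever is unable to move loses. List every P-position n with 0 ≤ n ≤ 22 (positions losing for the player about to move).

0, 2, 4, 6, 8, 10, 12, 14, 16, 18, 20, 22

n :  0  1  2  3  4  5  6  7  8  9 10 11 12 13 14 15 16 17 18 19 20 21 22
G :  0  1  0  1  0  1  0  1  0  1  0  1  0  1  0  1  0  1  0  1  0  1  0
P-positions are exactly the n with G(n) = 0.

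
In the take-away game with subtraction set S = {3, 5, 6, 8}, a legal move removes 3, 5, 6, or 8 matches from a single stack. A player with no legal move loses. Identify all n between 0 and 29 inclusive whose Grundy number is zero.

0, 1, 2, 11, 12, 13, 22, 23, 24

G(0) = 0
G(1) = mex{} = 0
G(2) = mex{} = 0
G(3) = mex{0} = 1
G(4) = mex{0} = 1
G(5) = mex{0,0} = 1
G(6) = mex{1,0,0} = 2
G(7) = mex{1,0,0} = 2
G(8) = mex{1,1,0,0} = 2
G(9) = mex{2,1,1,0} = 3
G(10) = mex{2,1,1,0} = 3
G(11) = mex{2,2,1,1} = 0
G(12) = mex{3,2,2,1} = 0
G(13) = mex{3,2,2,1} = 0
G(14) = mex{0,3,2,2} = 1
G(15) = mex{0,3,3,2} = 1
G(16) = mex{0,0,3,2} = 1
G(17) = mex{1,0,0,3} = 2
G(18) = mex{1,0,0,3} = 2
G(19) = mex{1,1,0,0} = 2
G(20) = mex{2,1,1,0} = 3
G(21) = mex{2,1,1,0} = 3
G(22) = mex{2,2,1,1} = 0
G(23) = mex{3,2,2,1} = 0
G(24) = mex{3,2,2,1} = 0
G(25) = mex{0,3,2,2} = 1
G(26) = mex{0,3,3,2} = 1
G(27) = mex{0,0,3,2} = 1
G(28) = mex{1,0,0,3} = 2
G(29) = mex{1,0,0,3} = 2
P-positions are exactly the n with G(n) = 0.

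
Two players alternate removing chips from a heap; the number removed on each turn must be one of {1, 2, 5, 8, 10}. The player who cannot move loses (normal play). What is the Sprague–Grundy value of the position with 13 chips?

n :  0  1  2  3  4  5  6  7  8  9 10 11 12 13
G :  0  1  2  0  1  2  0  1  2  0  1  2  0  1

1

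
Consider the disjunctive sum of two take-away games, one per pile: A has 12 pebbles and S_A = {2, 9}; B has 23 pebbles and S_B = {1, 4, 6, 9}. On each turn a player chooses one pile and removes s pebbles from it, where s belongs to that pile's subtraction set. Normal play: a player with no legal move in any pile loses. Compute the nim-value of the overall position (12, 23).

Pile A, S = {2, 9}:
n :  0  1  2  3  4  5  6  7  8  9 10 11 12
G :  0  0  1  1  0  0  1  1  0  2  1  0  0
G_A(12) = 0.
Pile B, S = {1, 4, 6, 9}:
n :  0  1  2  3  4  5  6  7  8  9 10 11 12 13 14 15 16 17 18 19 20 21 22 23
G :  0  1  0  1  2  0  1  0  1  2  0  1  0  1  2  0  1  0  1  2  0  1  0  1
G_B(23) = 1.
Combined Grundy value = 0 ⊕ 1 = 1.

1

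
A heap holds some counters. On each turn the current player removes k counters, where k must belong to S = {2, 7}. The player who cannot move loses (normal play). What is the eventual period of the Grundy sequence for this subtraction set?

9

n :  0  1  2  3  4  5  6  7  8  9 10 11 12 13 14 15 16 17 18 19
G :  0  0  1  1  0  0  1  1  2  0  0  1  1  0  0  1  1  2  0  0
G(n+9) = G(n) holds for n = 0,…,6 (a full window of length max(S) = 7), so the sequence is purely periodic with period 9.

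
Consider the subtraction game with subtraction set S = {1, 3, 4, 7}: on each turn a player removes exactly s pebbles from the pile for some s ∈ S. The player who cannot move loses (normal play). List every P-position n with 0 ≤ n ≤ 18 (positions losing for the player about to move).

0, 2, 8, 10, 16, 18

n :  0  1  2  3  4  5  6  7  8  9 10 11 12 13 14 15 16 17 18
G :  0  1  0  1  2  3  2  3  0  1  0  1  2  3  2  3  0  1  0
P-positions are exactly the n with G(n) = 0.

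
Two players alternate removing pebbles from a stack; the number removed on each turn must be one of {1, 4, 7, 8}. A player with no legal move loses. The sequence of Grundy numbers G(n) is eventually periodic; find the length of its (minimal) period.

n :  0  1  2  3  4  5  6  7  8  9 10 11 12 13 14 15 16 17 18 19 20 21 22 23 24 25 26 27 28 29 30 31 32 33 34 35 36 37 38 39 40 41 42 43 44 45 46 47 48 49 50 51
G :  0  1  0  1  2  0  1  2  3  2  3  0  1  3  0  1  0  1  2  3  2  4  3  2  3  0  1  0  1  2  0  1  2  3  2  3  0  1  3  0  1  0  1  2  3  2  4  3  2  3  0  1
G(n+25) = G(n) holds for n = 0,…,7 (a full window of length max(S) = 8), so the sequence is purely periodic with period 25.

25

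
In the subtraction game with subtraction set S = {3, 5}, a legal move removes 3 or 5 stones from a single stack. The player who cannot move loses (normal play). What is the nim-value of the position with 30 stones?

2

G(0) = 0
G(1) = mex{} = 0
G(2) = mex{} = 0
G(3) = mex{0} = 1
G(4) = mex{0} = 1
G(5) = mex{0,0} = 1
G(6) = mex{1,0} = 2
G(7) = mex{1,0} = 2
G(8) = mex{1,1} = 0
G(9) = mex{2,1} = 0
G(10) = mex{2,1} = 0
G(11) = mex{0,2} = 1
G(12) = mex{0,2} = 1
G(13) = mex{0,0} = 1
G(14) = mex{1,0} = 2
G(15) = mex{1,0} = 2
G(16) = mex{1,1} = 0
G(17) = mex{2,1} = 0
G(18) = mex{2,1} = 0
G(19) = mex{0,2} = 1
G(20) = mex{0,2} = 1
G(21) = mex{0,0} = 1
G(22) = mex{1,0} = 2
G(23) = mex{1,0} = 2
G(24) = mex{1,1} = 0
G(25) = mex{2,1} = 0
G(26) = mex{2,1} = 0
G(27) = mex{0,2} = 1
G(28) = mex{0,2} = 1
G(29) = mex{0,0} = 1
G(30) = mex{1,0} = 2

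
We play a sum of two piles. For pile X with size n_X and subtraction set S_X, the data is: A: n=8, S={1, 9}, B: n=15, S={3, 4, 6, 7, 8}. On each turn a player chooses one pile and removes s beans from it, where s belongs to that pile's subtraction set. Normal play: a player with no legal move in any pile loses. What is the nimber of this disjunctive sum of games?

1

Pile A, S = {1, 9}:
n : 0 1 2 3 4 5 6 7 8
G : 0 1 0 1 0 1 0 1 0
G_A(8) = 0.
Pile B, S = {3, 4, 6, 7, 8}:
n :  0  1  2  3  4  5  6  7  8  9 10 11 12 13 14 15
G :  0  0  0  1  1  1  2  2  2  3  3  0  0  0  1  1
G_B(15) = 1.
Combined Grundy value = 0 ⊕ 1 = 1.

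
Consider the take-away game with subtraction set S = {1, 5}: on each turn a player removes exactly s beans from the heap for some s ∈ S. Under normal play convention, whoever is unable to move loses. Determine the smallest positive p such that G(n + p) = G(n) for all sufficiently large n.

2

G(0) = 0
G(1) = mex{0} = 1
G(2) = mex{1} = 0
G(3) = mex{0} = 1
G(4) = mex{1} = 0
G(5) = mex{0,0} = 1
G(6) = mex{1,1} = 0
G(7) = mex{0,0} = 1
G(8) = mex{1,1} = 0
G(9) = mex{0,0} = 1
G(10) = mex{1,1} = 0
G(11) = mex{0,0} = 1
G(12) = mex{1,1} = 0
G(13) = mex{0,0} = 1
G(14) = mex{1,1} = 0
G(n+2) = G(n) holds for n = 0,…,4 (a full window of length max(S) = 5), so the sequence is purely periodic with period 2.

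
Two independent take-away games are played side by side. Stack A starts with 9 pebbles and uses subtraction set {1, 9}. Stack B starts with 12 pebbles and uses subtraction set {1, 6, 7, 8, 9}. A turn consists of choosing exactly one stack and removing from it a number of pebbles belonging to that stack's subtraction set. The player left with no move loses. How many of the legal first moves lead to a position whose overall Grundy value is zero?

2

Stack A, S = {1, 9}:
n : 0 1 2 3 4 5 6 7 8 9
G : 0 1 0 1 0 1 0 1 0 1
G_A(9) = 1.
Stack B, S = {1, 6, 7, 8, 9}:
G(0) = 0
G(1) = mex{0} = 1
G(2) = mex{1} = 0
G(3) = mex{0} = 1
G(4) = mex{1} = 0
G(5) = mex{0} = 1
G(6) = mex{1,0} = 2
G(7) = mex{2,1,0} = 3
G(8) = mex{3,0,1,0} = 2
G(9) = mex{2,1,0,1,0} = 3
G(10) = mex{3,0,1,0,1} = 2
G(11) = mex{2,1,0,1,0} = 3
G(12) = mex{3,2,1,0,1} = 4
G_B(12) = 4.
Combined Grundy value = 1 ⊕ 4 = 5.
A winning move leaves total XOR = 0, i.e. changes one component's Grundy value g to g ⊕ X where X is the current total.
Stack A: need g' = 1⊕5 = 4. Options: 9−1→G=0, 9−9→G=0. Hits: 0.
Stack B: need g' = 4⊕5 = 1. Options: 12−1→G=3, 12−6→G=2, 12−7→G=1, 12−8→G=0, 12−9→G=1. Hits: 2.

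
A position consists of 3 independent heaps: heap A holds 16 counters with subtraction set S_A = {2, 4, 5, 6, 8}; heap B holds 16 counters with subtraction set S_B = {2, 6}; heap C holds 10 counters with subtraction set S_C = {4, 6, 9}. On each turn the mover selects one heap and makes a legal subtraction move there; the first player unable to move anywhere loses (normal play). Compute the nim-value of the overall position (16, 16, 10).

1

Heap A, S = {2, 4, 5, 6, 8}:
n :  0  1  2  3  4  5  6  7  8  9 10 11 12 13 14 15 16
G :  0  0  1  1  2  2  3  3  4  4  0  0  1  1  2  2  3
G_A(16) = 3.
Heap B, S = {2, 6}:
n :  0  1  2  3  4  5  6  7  8  9 10 11 12 13 14 15 16
G :  0  0  1  1  0  0  1  1  0  0  1  1  0  0  1  1  0
G_B(16) = 0.
Heap C, S = {4, 6, 9}:
n :  0  1  2  3  4  5  6  7  8  9 10
G :  0  0  0  0  1  1  1  1  2  2  2
G_C(10) = 2.
Combined Grundy value = 3 ⊕ 0 ⊕ 2 = 1.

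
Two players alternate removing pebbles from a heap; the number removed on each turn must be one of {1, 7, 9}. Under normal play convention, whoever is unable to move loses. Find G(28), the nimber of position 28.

G(0) = 0
G(1) = mex{0} = 1
G(2) = mex{1} = 0
G(3) = mex{0} = 1
G(4) = mex{1} = 0
G(5) = mex{0} = 1
G(6) = mex{1} = 0
G(7) = mex{0,0} = 1
G(8) = mex{1,1} = 0
G(9) = mex{0,0,0} = 1
G(10) = mex{1,1,1} = 0
G(11) = mex{0,0,0} = 1
G(12) = mex{1,1,1} = 0
G(13) = mex{0,0,0} = 1
G(14) = mex{1,1,1} = 0
G(15) = mex{0,0,0} = 1
G(16) = mex{1,1,1} = 0
G(17) = mex{0,0,0} = 1
G(18) = mex{1,1,1} = 0
G(19) = mex{0,0,0} = 1
G(20) = mex{1,1,1} = 0
G(21) = mex{0,0,0} = 1
G(22) = mex{1,1,1} = 0
G(23) = mex{0,0,0} = 1
G(24) = mex{1,1,1} = 0
G(25) = mex{0,0,0} = 1
G(26) = mex{1,1,1} = 0
G(27) = mex{0,0,0} = 1
G(28) = mex{1,1,1} = 0

0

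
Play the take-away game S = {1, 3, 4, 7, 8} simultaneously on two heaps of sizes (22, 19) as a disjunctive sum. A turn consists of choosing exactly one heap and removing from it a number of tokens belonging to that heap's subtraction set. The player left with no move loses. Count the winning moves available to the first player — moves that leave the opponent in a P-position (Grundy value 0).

3

All heaps use S = {1, 3, 4, 7, 8}:
n :  0  1  2  3  4  5  6  7  8  9 10 11 12 13 14 15 16 17 18 19 20 21 22
G :  0  1  0  1  2  3  2  3  4  5  4  0  1  0  1  2  3  2  3  4  5  4  0
Heap A: G(22) = 0.
Heap B: G(19) = 4.
Combined Grundy value = 0 ⊕ 4 = 4.
A winning move leaves total XOR = 0, i.e. changes one component's Grundy value g to g ⊕ X where X is the current total.
Heap A: need g' = 0⊕4 = 4. Options: 22−1→G=4, 22−3→G=4, 22−4→G=3, 22−7→G=2, 22−8→G=1. Hits: 2.
Heap B: need g' = 4⊕4 = 0. Options: 19−1→G=3, 19−3→G=3, 19−4→G=2, 19−7→G=1, 19−8→G=0. Hits: 1.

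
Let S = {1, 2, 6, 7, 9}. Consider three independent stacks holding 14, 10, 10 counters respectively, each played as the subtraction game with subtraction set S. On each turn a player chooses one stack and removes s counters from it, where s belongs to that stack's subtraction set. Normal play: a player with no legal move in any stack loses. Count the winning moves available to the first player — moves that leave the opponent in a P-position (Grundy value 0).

All stacks use S = {1, 2, 6, 7, 9}:
n :  0  1  2  3  4  5  6  7  8  9 10 11 12 13 14
G :  0  1  2  0  1  2  3  4  0  1  2  0  1  2  3
Stack A: G(14) = 3.
Stack B: G(10) = 2.
Stack C: G(10) = 2.
Combined Grundy value = 3 ⊕ 2 ⊕ 2 = 3.
A winning move leaves total XOR = 0, i.e. changes one component's Grundy value g to g ⊕ X where X is the current total.
Stack A: need g' = 3⊕3 = 0. Options: 14−1→G=2, 14−2→G=1, 14−6→G=0, 14−7→G=4, 14−9→G=2. Hits: 1.
Stack B: need g' = 2⊕3 = 1. Options: 10−1→G=1, 10−2→G=0, 10−6→G=1, 10−7→G=0, 10−9→G=1. Hits: 3.
Stack C: need g' = 2⊕3 = 1. Options: 10−1→G=1, 10−2→G=0, 10−6→G=1, 10−7→G=0, 10−9→G=1. Hits: 3.

7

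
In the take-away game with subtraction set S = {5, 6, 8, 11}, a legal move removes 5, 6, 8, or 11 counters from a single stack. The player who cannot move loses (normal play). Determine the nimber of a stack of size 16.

0

n :  0  1  2  3  4  5  6  7  8  9 10 11 12 13 14 15 16
G :  0  0  0  0  0  1  1  1  1  1  2  2  2  2  2  3  0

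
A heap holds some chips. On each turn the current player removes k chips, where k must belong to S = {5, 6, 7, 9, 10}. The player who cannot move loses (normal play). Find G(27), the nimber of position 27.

2

G(0) = 0
G(1) = mex{} = 0
G(2) = mex{} = 0
G(3) = mex{} = 0
G(4) = mex{} = 0
G(5) = mex{0} = 1
G(6) = mex{0,0} = 1
G(7) = mex{0,0,0} = 1
G(8) = mex{0,0,0} = 1
G(9) = mex{0,0,0,0} = 1
G(10) = mex{1,0,0,0,0} = 2
G(11) = mex{1,1,0,0,0} = 2
G(12) = mex{1,1,1,0,0} = 2
G(13) = mex{1,1,1,0,0} = 2
G(14) = mex{1,1,1,1,0} = 2
G(15) = mex{2,1,1,1,1} = 0
G(16) = mex{2,2,1,1,1} = 0
G(17) = mex{2,2,2,1,1} = 0
G(18) = mex{2,2,2,1,1} = 0
G(19) = mex{2,2,2,2,1} = 0
G(20) = mex{0,2,2,2,2} = 1
G(21) = mex{0,0,2,2,2} = 1
G(22) = mex{0,0,0,2,2} = 1
G(23) = mex{0,0,0,2,2} = 1
G(24) = mex{0,0,0,0,2} = 1
G(25) = mex{1,0,0,0,0} = 2
G(26) = mex{1,1,0,0,0} = 2
G(27) = mex{1,1,1,0,0} = 2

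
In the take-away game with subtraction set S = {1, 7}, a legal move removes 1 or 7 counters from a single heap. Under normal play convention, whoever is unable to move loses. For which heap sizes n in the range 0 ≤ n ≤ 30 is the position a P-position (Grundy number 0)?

n :  0  1  2  3  4  5  6  7  8  9 10 11 12 13 14 15 16 17 18 19 20 21 22 23 24 25 26 27 28 29 30
G :  0  1  0  1  0  1  0  1  0  1  0  1  0  1  0  1  0  1  0  1  0  1  0  1  0  1  0  1  0  1  0
P-positions are exactly the n with G(n) = 0.

0, 2, 4, 6, 8, 10, 12, 14, 16, 18, 20, 22, 24, 26, 28, 30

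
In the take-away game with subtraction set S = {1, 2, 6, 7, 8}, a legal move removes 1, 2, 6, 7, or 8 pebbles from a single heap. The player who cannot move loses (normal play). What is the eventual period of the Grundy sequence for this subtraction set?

G(0) = 0
G(1) = mex{0} = 1
G(2) = mex{1,0} = 2
G(3) = mex{2,1} = 0
G(4) = mex{0,2} = 1
G(5) = mex{1,0} = 2
G(6) = mex{2,1,0} = 3
G(7) = mex{3,2,1,0} = 4
G(8) = mex{4,3,2,1,0} = 5
G(9) = mex{5,4,0,2,1} = 3
G(10) = mex{3,5,1,0,2} = 4
G(11) = mex{4,3,2,1,0} = 5
G(12) = mex{5,4,3,2,1} = 0
G(13) = mex{0,5,4,3,2} = 1
G(14) = mex{1,0,5,4,3} = 2
G(15) = mex{2,1,3,5,4} = 0
G(16) = mex{0,2,4,3,5} = 1
G(17) = mex{1,0,5,4,3} = 2
G(18) = mex{2,1,0,5,4} = 3
G(19) = mex{3,2,1,0,5} = 4
G(20) = mex{4,3,2,1,0} = 5
G(21) = mex{5,4,0,2,1} = 3
G(22) = mex{3,5,1,0,2} = 4
G(23) = mex{4,3,2,1,0} = 5
G(24) = mex{5,4,3,2,1} = 0
G(25) = mex{0,5,4,3,2} = 1
G(n+12) = G(n) holds for n = 0,…,7 (a full window of length max(S) = 8), so the sequence is purely periodic with period 12.

12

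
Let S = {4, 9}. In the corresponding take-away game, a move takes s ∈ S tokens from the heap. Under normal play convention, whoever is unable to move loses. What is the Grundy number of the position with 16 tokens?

0

n :  0  1  2  3  4  5  6  7  8  9 10 11 12 13 14 15 16
G :  0  0  0  0  1  1  1  1  0  2  2  2  1  0  0  0  0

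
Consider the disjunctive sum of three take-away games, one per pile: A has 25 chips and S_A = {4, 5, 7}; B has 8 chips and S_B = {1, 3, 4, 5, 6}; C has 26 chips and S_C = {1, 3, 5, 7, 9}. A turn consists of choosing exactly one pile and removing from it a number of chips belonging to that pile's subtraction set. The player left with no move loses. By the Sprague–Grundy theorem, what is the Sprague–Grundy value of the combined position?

4

Pile A, S = {4, 5, 7}:
n :  0  1  2  3  4  5  6  7  8  9 10 11 12 13 14 15 16 17 18 19 20 21 22 23 24 25
G :  0  0  0  0  1  1  1  1  2  2  2  0  0  0  0  1  1  1  1  2  2  2  0  0  0  0
G_A(25) = 0.
Pile B, S = {1, 3, 4, 5, 6}:
n : 0 1 2 3 4 5 6 7 8
G : 0 1 0 1 2 3 2 3 4
G_B(8) = 4.
Pile C, S = {1, 3, 5, 7, 9}:
G(0) = 0
G(1) = mex{0} = 1
G(2) = mex{1} = 0
G(3) = mex{0,0} = 1
G(4) = mex{1,1} = 0
G(5) = mex{0,0,0} = 1
G(6) = mex{1,1,1} = 0
G(7) = mex{0,0,0,0} = 1
G(8) = mex{1,1,1,1} = 0
G(9) = mex{0,0,0,0,0} = 1
G(10) = mex{1,1,1,1,1} = 0
G(11) = mex{0,0,0,0,0} = 1
G(12) = mex{1,1,1,1,1} = 0
G(13) = mex{0,0,0,0,0} = 1
G(14) = mex{1,1,1,1,1} = 0
G(15) = mex{0,0,0,0,0} = 1
G(16) = mex{1,1,1,1,1} = 0
G(17) = mex{0,0,0,0,0} = 1
G(18) = mex{1,1,1,1,1} = 0
G(19) = mex{0,0,0,0,0} = 1
G(20) = mex{1,1,1,1,1} = 0
G(21) = mex{0,0,0,0,0} = 1
G(22) = mex{1,1,1,1,1} = 0
G(23) = mex{0,0,0,0,0} = 1
G(24) = mex{1,1,1,1,1} = 0
G(25) = mex{0,0,0,0,0} = 1
G(26) = mex{1,1,1,1,1} = 0
G_C(26) = 0.
Combined Grundy value = 0 ⊕ 4 ⊕ 0 = 4.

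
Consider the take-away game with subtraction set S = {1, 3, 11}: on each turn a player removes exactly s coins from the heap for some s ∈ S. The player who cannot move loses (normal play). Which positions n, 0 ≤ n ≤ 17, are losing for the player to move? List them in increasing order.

0, 2, 4, 6, 8, 10, 12, 14, 16

G(0) = 0
G(1) = mex{0} = 1
G(2) = mex{1} = 0
G(3) = mex{0,0} = 1
G(4) = mex{1,1} = 0
G(5) = mex{0,0} = 1
G(6) = mex{1,1} = 0
G(7) = mex{0,0} = 1
G(8) = mex{1,1} = 0
G(9) = mex{0,0} = 1
G(10) = mex{1,1} = 0
G(11) = mex{0,0,0} = 1
G(12) = mex{1,1,1} = 0
G(13) = mex{0,0,0} = 1
G(14) = mex{1,1,1} = 0
G(15) = mex{0,0,0} = 1
G(16) = mex{1,1,1} = 0
G(17) = mex{0,0,0} = 1
P-positions are exactly the n with G(n) = 0.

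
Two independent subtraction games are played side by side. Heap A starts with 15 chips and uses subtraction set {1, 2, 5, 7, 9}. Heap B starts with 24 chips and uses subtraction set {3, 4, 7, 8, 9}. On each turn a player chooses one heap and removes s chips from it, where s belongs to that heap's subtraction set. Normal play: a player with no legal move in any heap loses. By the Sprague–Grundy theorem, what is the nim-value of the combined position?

1

Heap A, S = {1, 2, 5, 7, 9}:
G(0) = 0
G(1) = mex{0} = 1
G(2) = mex{1,0} = 2
G(3) = mex{2,1} = 0
G(4) = mex{0,2} = 1
G(5) = mex{1,0,0} = 2
G(6) = mex{2,1,1} = 0
G(7) = mex{0,2,2,0} = 1
G(8) = mex{1,0,0,1} = 2
G(9) = mex{2,1,1,2,0} = 3
G(10) = mex{3,2,2,0,1} = 4
G(11) = mex{4,3,0,1,2} = 5
G(12) = mex{5,4,1,2,0} = 3
G(13) = mex{3,5,2,0,1} = 4
G(14) = mex{4,3,3,1,2} = 0
G(15) = mex{0,4,4,2,0} = 1
G_A(15) = 1.
Heap B, S = {3, 4, 7, 8, 9}:
G(0) = 0
G(1) = mex{} = 0
G(2) = mex{} = 0
G(3) = mex{0} = 1
G(4) = mex{0,0} = 1
G(5) = mex{0,0} = 1
G(6) = mex{1,0} = 2
G(7) = mex{1,1,0} = 2
G(8) = mex{1,1,0,0} = 2
G(9) = mex{2,1,0,0,0} = 3
G(10) = mex{2,2,1,0,0} = 3
G(11) = mex{2,2,1,1,0} = 3
G(12) = mex{3,2,1,1,1} = 0
G(13) = mex{3,3,2,1,1} = 0
G(14) = mex{3,3,2,2,1} = 0
G(15) = mex{0,3,2,2,2} = 1
G(16) = mex{0,0,3,2,2} = 1
G(17) = mex{0,0,3,3,2} = 1
G(18) = mex{1,0,3,3,3} = 2
G(19) = mex{1,1,0,3,3} = 2
G(20) = mex{1,1,0,0,3} = 2
G(21) = mex{2,1,0,0,0} = 3
G(22) = mex{2,2,1,0,0} = 3
G(23) = mex{2,2,1,1,0} = 3
G(24) = mex{3,2,1,1,1} = 0
G_B(24) = 0.
Combined Grundy value = 1 ⊕ 0 = 1.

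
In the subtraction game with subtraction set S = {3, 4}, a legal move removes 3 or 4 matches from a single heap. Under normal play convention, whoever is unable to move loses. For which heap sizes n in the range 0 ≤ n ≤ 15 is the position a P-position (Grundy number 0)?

n :  0  1  2  3  4  5  6  7  8  9 10 11 12 13 14 15
G :  0  0  0  1  1  1  2  0  0  0  1  1  1  2  0  0
P-positions are exactly the n with G(n) = 0.

0, 1, 2, 7, 8, 9, 14, 15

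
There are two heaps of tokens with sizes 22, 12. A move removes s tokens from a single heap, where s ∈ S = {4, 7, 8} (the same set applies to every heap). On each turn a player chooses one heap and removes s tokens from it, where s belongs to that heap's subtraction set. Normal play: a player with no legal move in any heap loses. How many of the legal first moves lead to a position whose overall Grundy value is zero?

All heaps use S = {4, 7, 8}:
G(0) = 0
G(1) = mex{} = 0
G(2) = mex{} = 0
G(3) = mex{} = 0
G(4) = mex{0} = 1
G(5) = mex{0} = 1
G(6) = mex{0} = 1
G(7) = mex{0,0} = 1
G(8) = mex{1,0,0} = 2
G(9) = mex{1,0,0} = 2
G(10) = mex{1,0,0} = 2
G(11) = mex{1,1,0} = 2
G(12) = mex{2,1,1} = 0
G(13) = mex{2,1,1} = 0
G(14) = mex{2,1,1} = 0
G(15) = mex{2,2,1} = 0
G(16) = mex{0,2,2} = 1
G(17) = mex{0,2,2} = 1
G(18) = mex{0,2,2} = 1
G(19) = mex{0,0,2} = 1
G(20) = mex{1,0,0} = 2
G(21) = mex{1,0,0} = 2
G(22) = mex{1,0,0} = 2
Heap A: G(22) = 2.
Heap B: G(12) = 0.
Combined Grundy value = 2 ⊕ 0 = 2.
A winning move leaves total XOR = 0, i.e. changes one component's Grundy value g to g ⊕ X where X is the current total.
Heap A: need g' = 2⊕2 = 0. Options: 22−4→G=1, 22−7→G=0, 22−8→G=0. Hits: 2.
Heap B: need g' = 0⊕2 = 2. Options: 12−4→G=2, 12−7→G=1, 12−8→G=1. Hits: 1.

3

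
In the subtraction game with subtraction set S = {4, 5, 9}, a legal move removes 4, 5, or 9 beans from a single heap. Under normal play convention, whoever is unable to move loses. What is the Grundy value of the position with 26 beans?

0

n :  0  1  2  3  4  5  6  7  8  9 10 11 12 13 14 15 16 17 18 19 20 21 22 23 24 25 26
G :  0  0  0  0  1  1  1  1  2  2  2  2  3  0  0  0  0  1  1  1  1  2  2  2  2  3  0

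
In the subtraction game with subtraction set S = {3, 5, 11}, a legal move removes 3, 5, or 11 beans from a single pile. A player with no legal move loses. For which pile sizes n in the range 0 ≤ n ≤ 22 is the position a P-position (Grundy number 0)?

n :  0  1  2  3  4  5  6  7  8  9 10 11 12 13 14 15 16 17 18 19 20 21 22
G :  0  0  0  1  1  1  2  2  0  0  0  1  1  1  2  2  0  0  0  1  1  1  2
P-positions are exactly the n with G(n) = 0.

0, 1, 2, 8, 9, 10, 16, 17, 18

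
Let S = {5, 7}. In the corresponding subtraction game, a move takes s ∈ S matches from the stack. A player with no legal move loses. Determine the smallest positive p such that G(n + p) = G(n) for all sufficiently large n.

12

G(0) = 0
G(1) = mex{} = 0
G(2) = mex{} = 0
G(3) = mex{} = 0
G(4) = mex{} = 0
G(5) = mex{0} = 1
G(6) = mex{0} = 1
G(7) = mex{0,0} = 1
G(8) = mex{0,0} = 1
G(9) = mex{0,0} = 1
G(10) = mex{1,0} = 2
G(11) = mex{1,0} = 2
G(12) = mex{1,1} = 0
G(13) = mex{1,1} = 0
G(14) = mex{1,1} = 0
G(15) = mex{2,1} = 0
G(16) = mex{2,1} = 0
G(17) = mex{0,2} = 1
G(18) = mex{0,2} = 1
G(19) = mex{0,0} = 1
G(20) = mex{0,0} = 1
G(21) = mex{0,0} = 1
G(22) = mex{1,0} = 2
G(23) = mex{1,0} = 2
G(24) = mex{1,1} = 0
G(25) = mex{1,1} = 0
G(n+12) = G(n) holds for n = 0,…,6 (a full window of length max(S) = 7), so the sequence is purely periodic with period 12.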